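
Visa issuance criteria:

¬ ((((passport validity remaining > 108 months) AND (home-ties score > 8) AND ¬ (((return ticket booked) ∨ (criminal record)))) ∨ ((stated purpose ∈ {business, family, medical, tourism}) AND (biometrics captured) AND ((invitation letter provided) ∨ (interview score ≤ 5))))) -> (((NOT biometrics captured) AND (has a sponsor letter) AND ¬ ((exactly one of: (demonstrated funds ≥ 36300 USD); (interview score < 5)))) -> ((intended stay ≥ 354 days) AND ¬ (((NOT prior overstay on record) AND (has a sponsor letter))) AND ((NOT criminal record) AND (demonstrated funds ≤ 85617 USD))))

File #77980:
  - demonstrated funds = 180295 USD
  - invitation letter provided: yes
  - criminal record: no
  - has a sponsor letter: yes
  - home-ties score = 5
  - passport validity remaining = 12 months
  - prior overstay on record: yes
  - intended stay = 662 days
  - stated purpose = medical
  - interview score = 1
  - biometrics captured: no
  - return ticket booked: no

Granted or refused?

Refused

Atomic conditions:
  passport validity remaining > 108 months: 12 > 108 is false
  home-ties score > 8: 5 > 8 is false
  return ticket booked: no → false
  criminal record: no → false
  stated purpose ∈ {business, family, medical, tourism}: medical is in the set → true
  biometrics captured: no → false
  invitation letter provided: yes → true
  interview score ≤ 5: 1 ≤ 5 is true
  NOT biometrics captured: no → true
  has a sponsor letter: yes → true
  demonstrated funds ≥ 36300 USD: 180295 ≥ 36300 is true
  interview score < 5: 1 < 5 is true
  intended stay ≥ 354 days: 662 ≥ 354 is true
  NOT prior overstay on record: yes → false
  NOT criminal record: no → true
  demonstrated funds ≤ 85617 USD: 180295 ≤ 85617 is false
Combine:
[1.1.1.3.1] false OR false = false
[1.1.1.3] NOT false = true
[1.1.1] false AND false AND true = false
[1.1.2.3] true OR true = true
[1.1.2] true AND false AND true = false
[1.1] false OR false = false
[1] NOT false = true
[2.1.3.1] exactly-one(true, true) = false
[2.1.3] NOT false = true
[2.1] true AND true AND true = true
[2.2.2.1] false AND true = false
[2.2.2] NOT false = true
[2.2.3] true AND false = false
[2.2] true AND true AND false = false
[2] true → false = false
[root] true → false = false
Overall: false → refused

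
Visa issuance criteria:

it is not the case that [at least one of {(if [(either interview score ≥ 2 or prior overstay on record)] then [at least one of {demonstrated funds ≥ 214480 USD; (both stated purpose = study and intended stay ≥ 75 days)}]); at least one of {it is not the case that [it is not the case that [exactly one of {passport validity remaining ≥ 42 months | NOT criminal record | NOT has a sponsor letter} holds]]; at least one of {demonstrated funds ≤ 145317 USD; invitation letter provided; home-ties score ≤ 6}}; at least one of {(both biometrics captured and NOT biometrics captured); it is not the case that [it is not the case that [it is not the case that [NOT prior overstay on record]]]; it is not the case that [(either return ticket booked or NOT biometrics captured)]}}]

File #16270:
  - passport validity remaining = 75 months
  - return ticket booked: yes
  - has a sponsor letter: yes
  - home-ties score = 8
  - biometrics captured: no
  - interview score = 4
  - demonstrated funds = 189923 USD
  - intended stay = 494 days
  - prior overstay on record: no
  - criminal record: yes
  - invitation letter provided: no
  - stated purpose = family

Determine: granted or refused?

Refused

Atomic conditions:
  interview score ≥ 2: 4 ≥ 2 is true
  prior overstay on record: no → false
  demonstrated funds ≥ 214480 USD: 189923 ≥ 214480 is false
  stated purpose = study: family == study is false
  intended stay ≥ 75 days: 494 ≥ 75 is true
  passport validity remaining ≥ 42 months: 75 ≥ 42 is true
  NOT criminal record: yes → false
  NOT has a sponsor letter: yes → false
  demonstrated funds ≤ 145317 USD: 189923 ≤ 145317 is false
  invitation letter provided: no → false
  home-ties score ≤ 6: 8 ≤ 6 is false
  biometrics captured: no → false
  NOT biometrics captured: no → true
  NOT prior overstay on record: no → true
  return ticket booked: yes → true
Combine:
[1.1.1] true OR false = true
[1.1.2.2] false AND true = false
[1.1.2] false OR false = false
[1.1] true → false = false
[1.2.1.1.1] exactly-one(true, false, false) = true
[1.2.1.1] NOT true = false
[1.2.1] NOT false = true
[1.2.2] false OR false OR false = false
[1.2] true OR false = true
[1.3.1] false AND true = false
[1.3.2.1.1] NOT true = false
[1.3.2.1] NOT false = true
[1.3.2] NOT true = false
[1.3.3.1] true OR true = true
[1.3.3] NOT true = false
[1.3] false OR false OR false = false
[1] false OR true OR false = true
[root] NOT true = false
Overall: false → refused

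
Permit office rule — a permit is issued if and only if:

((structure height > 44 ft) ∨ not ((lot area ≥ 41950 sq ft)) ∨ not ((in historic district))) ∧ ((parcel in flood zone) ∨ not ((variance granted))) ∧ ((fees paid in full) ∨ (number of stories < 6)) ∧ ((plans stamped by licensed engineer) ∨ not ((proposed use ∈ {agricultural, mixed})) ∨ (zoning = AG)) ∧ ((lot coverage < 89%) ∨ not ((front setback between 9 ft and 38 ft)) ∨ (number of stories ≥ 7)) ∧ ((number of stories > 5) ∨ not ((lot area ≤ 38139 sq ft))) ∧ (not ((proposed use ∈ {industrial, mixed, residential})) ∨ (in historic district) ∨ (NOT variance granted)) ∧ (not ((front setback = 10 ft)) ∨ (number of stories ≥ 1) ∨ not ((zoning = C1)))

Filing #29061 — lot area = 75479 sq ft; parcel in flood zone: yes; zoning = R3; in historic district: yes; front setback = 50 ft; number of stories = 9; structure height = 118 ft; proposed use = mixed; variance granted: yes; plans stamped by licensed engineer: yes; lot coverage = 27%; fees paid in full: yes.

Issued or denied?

Atomic conditions:
  structure height > 44 ft: 118 > 44 is true
  lot area ≥ 41950 sq ft: 75479 ≥ 41950 is true
  in historic district: yes → true
  parcel in flood zone: yes → true
  variance granted: yes → true
  fees paid in full: yes → true
  number of stories < 6: 9 < 6 is false
  plans stamped by licensed engineer: yes → true
  proposed use ∈ {agricultural, mixed}: mixed is in the set → true
  zoning = AG: R3 == AG is false
  lot coverage < 89%: 27 < 89 is true
  front setback between 9 ft and 38 ft: 50 in [9, 38] is false
  number of stories ≥ 7: 9 ≥ 7 is true
  number of stories > 5: 9 > 5 is true
  lot area ≤ 38139 sq ft: 75479 ≤ 38139 is false
  proposed use ∈ {industrial, mixed, residential}: mixed is in the set → true
  NOT variance granted: yes → false
  front setback = 10 ft: 50 == 10 is false
  number of stories ≥ 1: 9 ≥ 1 is true
  zoning = C1: R3 == C1 is false
Combine:
[1.2] NOT true = false
[1.3] NOT true = false
[1] true OR false OR false = true
[2.2] NOT true = false
[2] true OR false = true
[3] true OR false = true
[4.2] NOT true = false
[4] true OR false OR false = true
[5.2] NOT false = true
[5] true OR true OR true = true
[6.2] NOT false = true
[6] true OR true = true
[7.1] NOT true = false
[7] false OR true OR false = true
[8.1] NOT false = true
[8.3] NOT false = true
[8] true OR true OR true = true
[root] true AND true AND true AND true AND true AND true AND true AND true = true
Overall: true → issued

Issued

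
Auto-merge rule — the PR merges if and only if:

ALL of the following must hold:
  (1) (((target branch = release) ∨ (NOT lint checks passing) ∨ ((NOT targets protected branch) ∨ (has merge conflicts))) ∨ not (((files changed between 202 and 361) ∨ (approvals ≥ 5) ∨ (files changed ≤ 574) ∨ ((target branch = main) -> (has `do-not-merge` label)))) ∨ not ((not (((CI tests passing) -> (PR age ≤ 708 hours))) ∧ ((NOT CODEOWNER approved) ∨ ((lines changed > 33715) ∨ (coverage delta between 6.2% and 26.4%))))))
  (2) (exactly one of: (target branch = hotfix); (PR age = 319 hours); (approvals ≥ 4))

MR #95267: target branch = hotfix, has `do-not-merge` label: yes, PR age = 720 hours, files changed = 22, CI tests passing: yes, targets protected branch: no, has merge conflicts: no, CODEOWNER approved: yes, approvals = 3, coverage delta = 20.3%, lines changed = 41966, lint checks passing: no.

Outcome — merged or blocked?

Atomic conditions:
  target branch = release: hotfix == release is false
  NOT lint checks passing: no → true
  NOT targets protected branch: no → true
  has merge conflicts: no → false
  files changed between 202 and 361: 22 in [202, 361] is false
  approvals ≥ 5: 3 ≥ 5 is false
  files changed ≤ 574: 22 ≤ 574 is true
  target branch = main: hotfix == main is false
  has `do-not-merge` label: yes → true
  CI tests passing: yes → true
  PR age ≤ 708 hours: 720 ≤ 708 is false
  NOT CODEOWNER approved: yes → false
  lines changed > 33715: 41966 > 33715 is true
  coverage delta between 6.2% and 26.4%: 20.3 in [6.2, 26.4] is true
  target branch = hotfix: hotfix == hotfix is true
  PR age = 319 hours: 720 == 319 is false
  approvals ≥ 4: 3 ≥ 4 is false
Combine:
[1.1.3] true OR false = true
[1.1] false OR true OR true = true
[1.2.1.4] false → true (antecedent false ⇒ implication holds) = true
[1.2.1] false OR false OR true OR true = true
[1.2] NOT true = false
[1.3.1.1.1] true → false = false
[1.3.1.1] NOT false = true
[1.3.1.2.2] true OR true = true
[1.3.1.2] false OR true = true
[1.3.1] true AND true = true
[1.3] NOT true = false
[1] true OR false OR false = true
[2] exactly-one(true, false, false) = true
[root] true AND true = true
Overall: true → merged

Merged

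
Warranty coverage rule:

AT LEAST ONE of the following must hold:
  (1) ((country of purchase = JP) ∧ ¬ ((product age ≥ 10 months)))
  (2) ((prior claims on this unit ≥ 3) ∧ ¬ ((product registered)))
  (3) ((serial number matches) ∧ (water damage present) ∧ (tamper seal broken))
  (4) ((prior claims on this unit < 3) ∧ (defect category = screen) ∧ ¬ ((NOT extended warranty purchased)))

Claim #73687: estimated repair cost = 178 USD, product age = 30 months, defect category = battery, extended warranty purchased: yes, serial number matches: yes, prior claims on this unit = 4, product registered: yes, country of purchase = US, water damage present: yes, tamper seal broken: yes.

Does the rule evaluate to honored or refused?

Honored

Atomic conditions:
  country of purchase = JP: US == JP is false
  product age ≥ 10 months: 30 ≥ 10 is true
  prior claims on this unit ≥ 3: 4 ≥ 3 is true
  product registered: yes → true
  serial number matches: yes → true
  water damage present: yes → true
  tamper seal broken: yes → true
  prior claims on this unit < 3: 4 < 3 is false
  defect category = screen: battery == screen is false
  NOT extended warranty purchased: yes → false
Combine:
[1.2] NOT true = false
[1] false AND false = false
[2.2] NOT true = false
[2] true AND false = false
[3] true AND true AND true = true
[4.3] NOT false = true
[4] false AND false AND true = false
[root] false OR false OR true OR false = true
Overall: true → honored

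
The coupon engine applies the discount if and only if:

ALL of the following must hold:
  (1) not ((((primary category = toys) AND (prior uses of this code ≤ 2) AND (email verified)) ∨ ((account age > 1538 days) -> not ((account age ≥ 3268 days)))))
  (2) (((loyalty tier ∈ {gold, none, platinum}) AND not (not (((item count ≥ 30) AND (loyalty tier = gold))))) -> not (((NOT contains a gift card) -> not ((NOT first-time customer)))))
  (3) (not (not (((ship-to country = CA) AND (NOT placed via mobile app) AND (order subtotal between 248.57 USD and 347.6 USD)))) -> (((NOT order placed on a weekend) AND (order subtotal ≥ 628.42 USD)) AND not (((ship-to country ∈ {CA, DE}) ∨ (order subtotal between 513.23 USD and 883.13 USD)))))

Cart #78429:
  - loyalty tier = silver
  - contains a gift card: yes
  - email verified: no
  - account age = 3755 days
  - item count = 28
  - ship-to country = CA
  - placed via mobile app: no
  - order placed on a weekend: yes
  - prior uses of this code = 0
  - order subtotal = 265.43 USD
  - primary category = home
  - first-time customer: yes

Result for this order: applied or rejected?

Rejected

Atomic conditions:
  primary category = toys: home == toys is false
  prior uses of this code ≤ 2: 0 ≤ 2 is true
  email verified: no → false
  account age > 1538 days: 3755 > 1538 is true
  account age ≥ 3268 days: 3755 ≥ 3268 is true
  loyalty tier ∈ {gold, none, platinum}: silver is not in the set → false
  item count ≥ 30: 28 ≥ 30 is false
  loyalty tier = gold: silver == gold is false
  NOT contains a gift card: yes → false
  NOT first-time customer: yes → false
  ship-to country = CA: CA == CA is true
  NOT placed via mobile app: no → true
  order subtotal between 248.57 USD and 347.6 USD: 265.43 in [248.57, 347.6] is true
  NOT order placed on a weekend: yes → false
  order subtotal ≥ 628.42 USD: 265.43 ≥ 628.42 is false
  ship-to country ∈ {CA, DE}: CA is in the set → true
  order subtotal between 513.23 USD and 883.13 USD: 265.43 in [513.23, 883.13] is false
Combine:
[1.1.1] false AND true AND false = false
[1.1.2.2] NOT true = false
[1.1.2] true → false = false
[1.1] false OR false = false
[1] NOT false = true
[2.1.2.1.1] false AND false = false
[2.1.2.1] NOT false = true
[2.1.2] NOT true = false
[2.1] false AND false = false
[2.2.1.2] NOT false = true
[2.2.1] false → true (antecedent false ⇒ implication holds) = true
[2.2] NOT true = false
[2] false → false (antecedent false ⇒ implication holds) = true
[3.1.1.1] true AND true AND true = true
[3.1.1] NOT true = false
[3.1] NOT false = true
[3.2.1] false AND false = false
[3.2.2.1] true OR false = true
[3.2.2] NOT true = false
[3.2] false AND false = false
[3] true → false = false
[root] true AND true AND false = false
Overall: false → rejected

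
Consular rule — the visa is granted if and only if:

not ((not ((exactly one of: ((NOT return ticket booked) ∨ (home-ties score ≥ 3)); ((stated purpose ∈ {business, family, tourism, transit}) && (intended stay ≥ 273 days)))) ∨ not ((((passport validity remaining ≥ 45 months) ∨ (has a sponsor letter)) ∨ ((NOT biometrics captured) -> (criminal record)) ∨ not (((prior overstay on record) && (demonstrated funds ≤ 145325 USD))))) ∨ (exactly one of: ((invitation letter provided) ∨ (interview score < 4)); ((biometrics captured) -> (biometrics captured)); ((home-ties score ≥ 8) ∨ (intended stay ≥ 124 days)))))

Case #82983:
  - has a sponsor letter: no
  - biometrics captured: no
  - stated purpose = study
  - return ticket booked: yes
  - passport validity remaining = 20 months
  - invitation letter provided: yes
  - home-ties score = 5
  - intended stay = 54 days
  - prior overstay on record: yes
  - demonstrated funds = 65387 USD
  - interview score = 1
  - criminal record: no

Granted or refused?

Refused

Atomic conditions:
  NOT return ticket booked: yes → false
  home-ties score ≥ 3: 5 ≥ 3 is true
  stated purpose ∈ {business, family, tourism, transit}: study is not in the set → false
  intended stay ≥ 273 days: 54 ≥ 273 is false
  passport validity remaining ≥ 45 months: 20 ≥ 45 is false
  has a sponsor letter: no → false
  NOT biometrics captured: no → true
  criminal record: no → false
  prior overstay on record: yes → true
  demonstrated funds ≤ 145325 USD: 65387 ≤ 145325 is true
  invitation letter provided: yes → true
  interview score < 4: 1 < 4 is true
  biometrics captured: no → false
  home-ties score ≥ 8: 5 ≥ 8 is false
  intended stay ≥ 124 days: 54 ≥ 124 is false
Combine:
[1.1.1.1] false OR true = true
[1.1.1.2] false AND false = false
[1.1.1] exactly-one(true, false) = true
[1.1] NOT true = false
[1.2.1.1] false OR false = false
[1.2.1.2] true → false = false
[1.2.1.3.1] true AND true = true
[1.2.1.3] NOT true = false
[1.2.1] false OR false OR false = false
[1.2] NOT false = true
[1.3.1] true OR true = true
[1.3.2] false → false (antecedent false ⇒ implication holds) = true
[1.3.3] false OR false = false
[1.3] exactly-one(true, true, false) = false
[1] false OR true OR false = true
[root] NOT true = false
Overall: false → refused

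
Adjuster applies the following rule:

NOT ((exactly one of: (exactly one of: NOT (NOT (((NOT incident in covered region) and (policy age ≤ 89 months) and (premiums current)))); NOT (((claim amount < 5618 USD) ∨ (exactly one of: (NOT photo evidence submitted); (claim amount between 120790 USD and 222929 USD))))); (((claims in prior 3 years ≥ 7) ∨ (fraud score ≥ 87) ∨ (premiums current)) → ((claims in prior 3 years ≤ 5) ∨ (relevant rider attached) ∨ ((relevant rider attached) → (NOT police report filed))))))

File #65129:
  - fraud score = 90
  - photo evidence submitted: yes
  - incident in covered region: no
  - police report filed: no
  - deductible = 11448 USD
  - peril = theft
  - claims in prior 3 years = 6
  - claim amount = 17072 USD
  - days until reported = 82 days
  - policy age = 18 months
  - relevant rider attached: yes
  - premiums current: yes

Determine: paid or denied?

Denied

Atomic conditions:
  NOT incident in covered region: no → true
  policy age ≤ 89 months: 18 ≤ 89 is true
  premiums current: yes → true
  claim amount < 5618 USD: 17072 < 5618 is false
  NOT photo evidence submitted: yes → false
  claim amount between 120790 USD and 222929 USD: 17072 in [120790, 222929] is false
  claims in prior 3 years ≥ 7: 6 ≥ 7 is false
  fraud score ≥ 87: 90 ≥ 87 is true
  claims in prior 3 years ≤ 5: 6 ≤ 5 is false
  relevant rider attached: yes → true
  NOT police report filed: no → true
Combine:
[1.1.1.1.1] true AND true AND true = true
[1.1.1.1] NOT true = false
[1.1.1] NOT false = true
[1.1.2.1.2] exactly-one(false, false) = false
[1.1.2.1] false OR false = false
[1.1.2] NOT false = true
[1.1] exactly-one(true, true) = false
[1.2.1] false OR true OR true = true
[1.2.2.3] true → true = true
[1.2.2] false OR true OR true = true
[1.2] true → true = true
[1] exactly-one(false, true) = true
[root] NOT true = false
Overall: false → denied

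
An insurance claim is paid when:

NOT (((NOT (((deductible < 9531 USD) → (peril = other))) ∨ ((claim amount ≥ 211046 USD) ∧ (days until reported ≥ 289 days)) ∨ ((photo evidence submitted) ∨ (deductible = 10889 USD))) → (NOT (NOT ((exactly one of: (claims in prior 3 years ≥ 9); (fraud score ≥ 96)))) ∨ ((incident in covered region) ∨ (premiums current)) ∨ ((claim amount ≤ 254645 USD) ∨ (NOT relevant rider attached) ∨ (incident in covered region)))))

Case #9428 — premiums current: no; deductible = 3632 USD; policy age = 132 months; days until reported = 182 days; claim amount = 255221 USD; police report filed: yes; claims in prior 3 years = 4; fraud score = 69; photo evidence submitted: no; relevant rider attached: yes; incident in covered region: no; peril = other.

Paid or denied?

Denied

Atomic conditions:
  deductible < 9531 USD: 3632 < 9531 is true
  peril = other: other == other is true
  claim amount ≥ 211046 USD: 255221 ≥ 211046 is true
  days until reported ≥ 289 days: 182 ≥ 289 is false
  photo evidence submitted: no → false
  deductible = 10889 USD: 3632 == 10889 is false
  claims in prior 3 years ≥ 9: 4 ≥ 9 is false
  fraud score ≥ 96: 69 ≥ 96 is false
  incident in covered region: no → false
  premiums current: no → false
  claim amount ≤ 254645 USD: 255221 ≤ 254645 is false
  NOT relevant rider attached: yes → false
Combine:
[1.1.1.1] true → true = true
[1.1.1] NOT true = false
[1.1.2] true AND false = false
[1.1.3] false OR false = false
[1.1] false OR false OR false = false
[1.2.1.1.1] exactly-one(false, false) = false
[1.2.1.1] NOT false = true
[1.2.1] NOT true = false
[1.2.2] false OR false = false
[1.2.3] false OR false OR false = false
[1.2] false OR false OR false = false
[1] false → false (antecedent false ⇒ implication holds) = true
[root] NOT true = false
Overall: false → denied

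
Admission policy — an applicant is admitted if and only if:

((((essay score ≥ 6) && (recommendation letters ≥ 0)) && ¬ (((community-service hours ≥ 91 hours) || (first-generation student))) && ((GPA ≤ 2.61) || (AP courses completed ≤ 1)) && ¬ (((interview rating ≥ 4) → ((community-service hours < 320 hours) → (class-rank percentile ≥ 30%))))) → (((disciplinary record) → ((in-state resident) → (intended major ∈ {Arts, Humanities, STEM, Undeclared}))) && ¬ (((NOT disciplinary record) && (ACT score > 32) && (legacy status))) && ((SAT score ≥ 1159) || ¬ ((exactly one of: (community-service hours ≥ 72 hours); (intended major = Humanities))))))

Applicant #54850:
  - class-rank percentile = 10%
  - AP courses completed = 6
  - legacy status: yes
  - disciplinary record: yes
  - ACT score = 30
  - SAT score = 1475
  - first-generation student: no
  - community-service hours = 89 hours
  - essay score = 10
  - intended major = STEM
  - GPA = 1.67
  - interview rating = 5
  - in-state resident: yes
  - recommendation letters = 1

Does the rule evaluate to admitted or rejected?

Atomic conditions:
  essay score ≥ 6: 10 ≥ 6 is true
  recommendation letters ≥ 0: 1 ≥ 0 is true
  community-service hours ≥ 91 hours: 89 ≥ 91 is false
  first-generation student: no → false
  GPA ≤ 2.61: 1.67 ≤ 2.61 is true
  AP courses completed ≤ 1: 6 ≤ 1 is false
  interview rating ≥ 4: 5 ≥ 4 is true
  community-service hours < 320 hours: 89 < 320 is true
  class-rank percentile ≥ 30%: 10 ≥ 30 is false
  disciplinary record: yes → true
  in-state resident: yes → true
  intended major ∈ {Arts, Humanities, STEM, Undeclared}: STEM is in the set → true
  NOT disciplinary record: yes → false
  ACT score > 32: 30 > 32 is false
  legacy status: yes → true
  SAT score ≥ 1159: 1475 ≥ 1159 is true
  community-service hours ≥ 72 hours: 89 ≥ 72 is true
  intended major = Humanities: STEM == Humanities is false
Combine:
[1.1] true AND true = true
[1.2.1] false OR false = false
[1.2] NOT false = true
[1.3] true OR false = true
[1.4.1.2] true → false = false
[1.4.1] true → false = false
[1.4] NOT false = true
[1] true AND true AND true AND true = true
[2.1.2] true → true = true
[2.1] true → true = true
[2.2.1] false AND false AND true = false
[2.2] NOT false = true
[2.3.2.1] exactly-one(true, false) = true
[2.3.2] NOT true = false
[2.3] true OR false = true
[2] true AND true AND true = true
[root] true → true = true
Overall: true → admitted

Admitted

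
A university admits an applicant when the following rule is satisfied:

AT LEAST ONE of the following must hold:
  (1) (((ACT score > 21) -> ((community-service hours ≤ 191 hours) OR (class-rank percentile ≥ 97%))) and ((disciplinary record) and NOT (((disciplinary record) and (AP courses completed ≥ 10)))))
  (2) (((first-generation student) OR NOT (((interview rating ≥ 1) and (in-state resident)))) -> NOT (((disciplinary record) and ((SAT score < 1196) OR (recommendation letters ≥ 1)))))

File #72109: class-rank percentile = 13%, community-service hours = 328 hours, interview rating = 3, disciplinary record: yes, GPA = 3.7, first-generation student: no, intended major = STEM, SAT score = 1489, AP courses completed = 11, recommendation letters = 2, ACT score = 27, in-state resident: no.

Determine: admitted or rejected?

Atomic conditions:
  ACT score > 21: 27 > 21 is true
  community-service hours ≤ 191 hours: 328 ≤ 191 is false
  class-rank percentile ≥ 97%: 13 ≥ 97 is false
  disciplinary record: yes → true
  AP courses completed ≥ 10: 11 ≥ 10 is true
  first-generation student: no → false
  interview rating ≥ 1: 3 ≥ 1 is true
  in-state resident: no → false
  SAT score < 1196: 1489 < 1196 is false
  recommendation letters ≥ 1: 2 ≥ 1 is true
Combine:
[1.1.2] false OR false = false
[1.1] true → false = false
[1.2.2.1] true AND true = true
[1.2.2] NOT true = false
[1.2] true AND false = false
[1] false AND false = false
[2.1.2.1] true AND false = false
[2.1.2] NOT false = true
[2.1] false OR true = true
[2.2.1.2] false OR true = true
[2.2.1] true AND true = true
[2.2] NOT true = false
[2] true → false = false
[root] false OR false = false
Overall: false → rejected

Rejected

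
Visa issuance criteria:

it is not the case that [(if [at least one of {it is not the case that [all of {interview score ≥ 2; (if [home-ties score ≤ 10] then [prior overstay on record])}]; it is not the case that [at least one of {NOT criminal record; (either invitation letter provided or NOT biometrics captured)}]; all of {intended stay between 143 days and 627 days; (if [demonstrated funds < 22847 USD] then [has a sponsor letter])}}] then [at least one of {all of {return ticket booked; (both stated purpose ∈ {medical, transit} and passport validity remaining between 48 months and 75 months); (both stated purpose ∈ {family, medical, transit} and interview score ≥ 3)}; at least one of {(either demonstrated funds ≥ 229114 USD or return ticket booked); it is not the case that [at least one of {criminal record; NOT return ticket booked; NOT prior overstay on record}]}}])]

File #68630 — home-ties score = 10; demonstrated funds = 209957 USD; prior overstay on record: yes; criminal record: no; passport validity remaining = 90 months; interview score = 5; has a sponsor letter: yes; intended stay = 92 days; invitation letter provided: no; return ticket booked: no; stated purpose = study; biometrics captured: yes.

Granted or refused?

Refused

Atomic conditions:
  interview score ≥ 2: 5 ≥ 2 is true
  home-ties score ≤ 10: 10 ≤ 10 is true
  prior overstay on record: yes → true
  NOT criminal record: no → true
  invitation letter provided: no → false
  NOT biometrics captured: yes → false
  intended stay between 143 days and 627 days: 92 in [143, 627] is false
  demonstrated funds < 22847 USD: 209957 < 22847 is false
  has a sponsor letter: yes → true
  return ticket booked: no → false
  stated purpose ∈ {medical, transit}: study is not in the set → false
  passport validity remaining between 48 months and 75 months: 90 in [48, 75] is false
  stated purpose ∈ {family, medical, transit}: study is not in the set → false
  interview score ≥ 3: 5 ≥ 3 is true
  demonstrated funds ≥ 229114 USD: 209957 ≥ 229114 is false
  criminal record: no → false
  NOT return ticket booked: no → true
  NOT prior overstay on record: yes → false
Combine:
[1.1.1.1.2] true → true = true
[1.1.1.1] true AND true = true
[1.1.1] NOT true = false
[1.1.2.1.2] false OR false = false
[1.1.2.1] true OR false = true
[1.1.2] NOT true = false
[1.1.3.2] false → true (antecedent false ⇒ implication holds) = true
[1.1.3] false AND true = false
[1.1] false OR false OR false = false
[1.2.1.2] false AND false = false
[1.2.1.3] false AND true = false
[1.2.1] false AND false AND false = false
[1.2.2.1] false OR false = false
[1.2.2.2.1] false OR true OR false = true
[1.2.2.2] NOT true = false
[1.2.2] false OR false = false
[1.2] false OR false = false
[1] false → false (antecedent false ⇒ implication holds) = true
[root] NOT true = false
Overall: false → refused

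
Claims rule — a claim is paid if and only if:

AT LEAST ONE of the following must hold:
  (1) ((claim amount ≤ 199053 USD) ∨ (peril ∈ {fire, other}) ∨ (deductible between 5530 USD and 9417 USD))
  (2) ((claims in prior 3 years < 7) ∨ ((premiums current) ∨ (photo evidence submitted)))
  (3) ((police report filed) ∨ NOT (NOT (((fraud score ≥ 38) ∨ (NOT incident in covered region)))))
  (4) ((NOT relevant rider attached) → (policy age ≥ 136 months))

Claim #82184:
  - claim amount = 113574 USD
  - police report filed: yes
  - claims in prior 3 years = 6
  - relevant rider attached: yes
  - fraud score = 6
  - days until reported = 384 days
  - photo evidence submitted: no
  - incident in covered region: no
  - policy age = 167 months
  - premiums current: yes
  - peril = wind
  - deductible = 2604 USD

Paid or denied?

Paid

Atomic conditions:
  claim amount ≤ 199053 USD: 113574 ≤ 199053 is true
  peril ∈ {fire, other}: wind is not in the set → false
  deductible between 5530 USD and 9417 USD: 2604 in [5530, 9417] is false
  claims in prior 3 years < 7: 6 < 7 is true
  premiums current: yes → true
  photo evidence submitted: no → false
  police report filed: yes → true
  fraud score ≥ 38: 6 ≥ 38 is false
  NOT incident in covered region: no → true
  NOT relevant rider attached: yes → false
  policy age ≥ 136 months: 167 ≥ 136 is true
Combine:
[1] true OR false OR false = true
[2.2] true OR false = true
[2] true OR true = true
[3.2.1.1] false OR true = true
[3.2.1] NOT true = false
[3.2] NOT false = true
[3] true OR true = true
[4] false → true (antecedent false ⇒ implication holds) = true
[root] true OR true OR true OR true = true
Overall: true → paid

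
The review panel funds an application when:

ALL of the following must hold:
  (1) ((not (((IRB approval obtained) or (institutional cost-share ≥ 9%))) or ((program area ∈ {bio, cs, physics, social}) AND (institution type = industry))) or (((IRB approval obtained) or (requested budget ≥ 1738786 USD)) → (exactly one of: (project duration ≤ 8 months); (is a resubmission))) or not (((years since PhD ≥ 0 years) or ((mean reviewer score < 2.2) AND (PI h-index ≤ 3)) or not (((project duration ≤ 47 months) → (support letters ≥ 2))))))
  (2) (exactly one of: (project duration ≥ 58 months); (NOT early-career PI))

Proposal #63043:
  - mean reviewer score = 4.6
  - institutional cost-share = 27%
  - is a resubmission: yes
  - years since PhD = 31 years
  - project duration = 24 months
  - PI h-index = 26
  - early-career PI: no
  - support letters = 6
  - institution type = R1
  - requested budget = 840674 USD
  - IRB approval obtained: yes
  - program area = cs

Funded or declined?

Funded

Atomic conditions:
  IRB approval obtained: yes → true
  institutional cost-share ≥ 9%: 27 ≥ 9 is true
  program area ∈ {bio, cs, physics, social}: cs is in the set → true
  institution type = industry: R1 == industry is false
  requested budget ≥ 1738786 USD: 840674 ≥ 1738786 is false
  project duration ≤ 8 months: 24 ≤ 8 is false
  is a resubmission: yes → true
  years since PhD ≥ 0 years: 31 ≥ 0 is true
  mean reviewer score < 2.2: 4.6 < 2.2 is false
  PI h-index ≤ 3: 26 ≤ 3 is false
  project duration ≤ 47 months: 24 ≤ 47 is true
  support letters ≥ 2: 6 ≥ 2 is true
  project duration ≥ 58 months: 24 ≥ 58 is false
  NOT early-career PI: no → true
Combine:
[1.1.1.1] true OR true = true
[1.1.1] NOT true = false
[1.1.2] true AND false = false
[1.1] false OR false = false
[1.2.1] true OR false = true
[1.2.2] exactly-one(false, true) = true
[1.2] true → true = true
[1.3.1.2] false AND false = false
[1.3.1.3.1] true → true = true
[1.3.1.3] NOT true = false
[1.3.1] true OR false OR false = true
[1.3] NOT true = false
[1] false OR true OR false = true
[2] exactly-one(false, true) = true
[root] true AND true = true
Overall: true → funded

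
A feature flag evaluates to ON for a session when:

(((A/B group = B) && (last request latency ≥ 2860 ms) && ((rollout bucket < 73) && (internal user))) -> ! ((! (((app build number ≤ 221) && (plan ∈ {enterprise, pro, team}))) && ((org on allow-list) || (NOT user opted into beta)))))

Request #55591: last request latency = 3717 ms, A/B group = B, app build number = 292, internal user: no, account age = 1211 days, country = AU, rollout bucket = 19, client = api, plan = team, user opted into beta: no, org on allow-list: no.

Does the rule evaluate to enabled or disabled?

Atomic conditions:
  A/B group = B: B == B is true
  last request latency ≥ 2860 ms: 3717 ≥ 2860 is true
  rollout bucket < 73: 19 < 73 is true
  internal user: no → false
  app build number ≤ 221: 292 ≤ 221 is false
  plan ∈ {enterprise, pro, team}: team is in the set → true
  org on allow-list: no → false
  NOT user opted into beta: no → true
Combine:
[1.3] true AND false = false
[1] true AND true AND false = false
[2.1.1.1] false AND true = false
[2.1.1] NOT false = true
[2.1.2] false OR true = true
[2.1] true AND true = true
[2] NOT true = false
[root] false → false (antecedent false ⇒ implication holds) = true
Overall: true → enabled

Enabled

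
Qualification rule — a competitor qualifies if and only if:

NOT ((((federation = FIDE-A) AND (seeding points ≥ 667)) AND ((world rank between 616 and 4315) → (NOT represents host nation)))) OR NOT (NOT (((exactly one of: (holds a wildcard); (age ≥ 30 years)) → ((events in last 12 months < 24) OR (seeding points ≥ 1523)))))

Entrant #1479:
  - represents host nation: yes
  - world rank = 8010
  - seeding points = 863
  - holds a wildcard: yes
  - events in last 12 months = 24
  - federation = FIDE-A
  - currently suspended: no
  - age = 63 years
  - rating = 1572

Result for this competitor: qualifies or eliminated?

Atomic conditions:
  federation = FIDE-A: FIDE-A == FIDE-A is true
  seeding points ≥ 667: 863 ≥ 667 is true
  world rank between 616 and 4315: 8010 in [616, 4315] is false
  NOT represents host nation: yes → false
  holds a wildcard: yes → true
  age ≥ 30 years: 63 ≥ 30 is true
  events in last 12 months < 24: 24 < 24 is false
  seeding points ≥ 1523: 863 ≥ 1523 is false
Combine:
[1.1.1] true AND true = true
[1.1.2] false → false (antecedent false ⇒ implication holds) = true
[1.1] true AND true = true
[1] NOT true = false
[2.1.1.1] exactly-one(true, true) = false
[2.1.1.2] false OR false = false
[2.1.1] false → false (antecedent false ⇒ implication holds) = true
[2.1] NOT true = false
[2] NOT false = true
[root] false OR true = true
Overall: true → qualifies

Qualifies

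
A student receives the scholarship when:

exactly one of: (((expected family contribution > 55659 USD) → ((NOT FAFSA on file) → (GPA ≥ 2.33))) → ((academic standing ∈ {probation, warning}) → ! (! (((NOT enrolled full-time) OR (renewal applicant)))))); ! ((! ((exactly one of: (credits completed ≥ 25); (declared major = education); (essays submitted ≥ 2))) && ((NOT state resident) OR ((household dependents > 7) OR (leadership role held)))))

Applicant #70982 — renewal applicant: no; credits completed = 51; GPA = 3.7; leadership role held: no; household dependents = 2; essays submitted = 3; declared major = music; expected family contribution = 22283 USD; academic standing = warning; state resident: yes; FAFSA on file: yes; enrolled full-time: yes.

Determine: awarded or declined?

Awarded

Atomic conditions:
  expected family contribution > 55659 USD: 22283 > 55659 is false
  NOT FAFSA on file: yes → false
  GPA ≥ 2.33: 3.7 ≥ 2.33 is true
  academic standing ∈ {probation, warning}: warning is in the set → true
  NOT enrolled full-time: yes → false
  renewal applicant: no → false
  credits completed ≥ 25: 51 ≥ 25 is true
  declared major = education: music == education is false
  essays submitted ≥ 2: 3 ≥ 2 is true
  NOT state resident: yes → false
  household dependents > 7: 2 > 7 is false
  leadership role held: no → false
Combine:
[1.1.2] false → true (antecedent false ⇒ implication holds) = true
[1.1] false → true (antecedent false ⇒ implication holds) = true
[1.2.2.1.1] false OR false = false
[1.2.2.1] NOT false = true
[1.2.2] NOT true = false
[1.2] true → false = false
[1] true → false = false
[2.1.1.1] exactly-one(true, false, true) = false
[2.1.1] NOT false = true
[2.1.2.2] false OR false = false
[2.1.2] false OR false = false
[2.1] true AND false = false
[2] NOT false = true
[root] exactly-one(false, true) = true
Overall: true → awarded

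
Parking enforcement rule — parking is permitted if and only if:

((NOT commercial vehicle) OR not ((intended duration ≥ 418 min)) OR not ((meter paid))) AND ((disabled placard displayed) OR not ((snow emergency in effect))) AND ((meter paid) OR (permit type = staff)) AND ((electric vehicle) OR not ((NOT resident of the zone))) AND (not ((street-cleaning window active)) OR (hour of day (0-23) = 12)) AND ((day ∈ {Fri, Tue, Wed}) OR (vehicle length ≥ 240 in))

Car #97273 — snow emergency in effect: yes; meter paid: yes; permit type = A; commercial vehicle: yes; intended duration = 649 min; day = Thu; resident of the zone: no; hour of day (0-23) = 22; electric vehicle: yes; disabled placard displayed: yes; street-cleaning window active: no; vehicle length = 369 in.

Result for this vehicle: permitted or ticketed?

Ticketed

Atomic conditions:
  NOT commercial vehicle: yes → false
  intended duration ≥ 418 min: 649 ≥ 418 is true
  meter paid: yes → true
  disabled placard displayed: yes → true
  snow emergency in effect: yes → true
  permit type = staff: A == staff is false
  electric vehicle: yes → true
  NOT resident of the zone: no → true
  street-cleaning window active: no → false
  hour of day (0-23) = 12: 22 == 12 is false
  day ∈ {Fri, Tue, Wed}: Thu is not in the set → false
  vehicle length ≥ 240 in: 369 ≥ 240 is true
Combine:
[1.2] NOT true = false
[1.3] NOT true = false
[1] false OR false OR false = false
[2.2] NOT true = false
[2] true OR false = true
[3] true OR false = true
[4.2] NOT true = false
[4] true OR false = true
[5.1] NOT false = true
[5] true OR false = true
[6] false OR true = true
[root] false AND true AND true AND true AND true AND true = false
Overall: false → ticketed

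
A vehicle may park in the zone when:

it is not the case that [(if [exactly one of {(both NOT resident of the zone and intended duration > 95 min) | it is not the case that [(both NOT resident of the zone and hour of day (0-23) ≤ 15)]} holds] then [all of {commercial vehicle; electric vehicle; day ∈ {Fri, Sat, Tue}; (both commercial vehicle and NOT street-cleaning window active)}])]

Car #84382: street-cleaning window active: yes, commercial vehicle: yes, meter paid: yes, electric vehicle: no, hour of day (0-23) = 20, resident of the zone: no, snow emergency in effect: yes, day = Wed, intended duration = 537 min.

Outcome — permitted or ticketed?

Atomic conditions:
  NOT resident of the zone: no → true
  intended duration > 95 min: 537 > 95 is true
  hour of day (0-23) ≤ 15: 20 ≤ 15 is false
  commercial vehicle: yes → true
  electric vehicle: no → false
  day ∈ {Fri, Sat, Tue}: Wed is not in the set → false
  NOT street-cleaning window active: yes → false
Combine:
[1.1.1] true AND true = true
[1.1.2.1] true AND false = false
[1.1.2] NOT false = true
[1.1] exactly-one(true, true) = false
[1.2.4] true AND false = false
[1.2] true AND false AND false AND false = false
[1] false → false (antecedent false ⇒ implication holds) = true
[root] NOT true = false
Overall: false → ticketed

Ticketed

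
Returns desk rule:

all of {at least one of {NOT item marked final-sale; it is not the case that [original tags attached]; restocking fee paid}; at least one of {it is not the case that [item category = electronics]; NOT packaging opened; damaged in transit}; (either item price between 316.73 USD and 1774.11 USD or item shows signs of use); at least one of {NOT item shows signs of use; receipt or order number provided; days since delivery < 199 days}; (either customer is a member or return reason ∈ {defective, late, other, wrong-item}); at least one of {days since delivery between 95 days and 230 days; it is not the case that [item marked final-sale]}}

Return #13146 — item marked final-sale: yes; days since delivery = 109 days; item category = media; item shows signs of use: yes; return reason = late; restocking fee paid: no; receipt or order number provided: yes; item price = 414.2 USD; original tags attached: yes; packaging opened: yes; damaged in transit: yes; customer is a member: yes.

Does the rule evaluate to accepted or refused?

Atomic conditions:
  NOT item marked final-sale: yes → false
  original tags attached: yes → true
  restocking fee paid: no → false
  item category = electronics: media == electronics is false
  NOT packaging opened: yes → false
  damaged in transit: yes → true
  item price between 316.73 USD and 1774.11 USD: 414.2 in [316.73, 1774.11] is true
  item shows signs of use: yes → true
  NOT item shows signs of use: yes → false
  receipt or order number provided: yes → true
  days since delivery < 199 days: 109 < 199 is true
  customer is a member: yes → true
  return reason ∈ {defective, late, other, wrong-item}: late is in the set → true
  days since delivery between 95 days and 230 days: 109 in [95, 230] is true
  item marked final-sale: yes → true
Combine:
[1.2] NOT true = false
[1] false OR false OR false = false
[2.1] NOT false = true
[2] true OR false OR true = true
[3] true OR true = true
[4] false OR true OR true = true
[5] true OR true = true
[6.2] NOT true = false
[6] true OR false = true
[root] false AND true AND true AND true AND true AND true = false
Overall: false → refused

Refused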